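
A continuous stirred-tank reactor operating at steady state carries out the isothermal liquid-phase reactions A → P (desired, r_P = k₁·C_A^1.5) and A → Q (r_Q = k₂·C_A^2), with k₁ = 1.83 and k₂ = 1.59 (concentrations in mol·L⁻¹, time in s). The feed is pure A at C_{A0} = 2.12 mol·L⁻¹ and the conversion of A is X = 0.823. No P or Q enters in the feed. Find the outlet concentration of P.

1.14 mol·L⁻¹

Exit C_A = C_{A0}(1−X) = 2.12×0.177 = 0.3752 mol·L⁻¹.
Rates in a CSTR are evaluated at the outlet concentration: r_P = 1.83×0.3752^1.5 = 0.4206, r_Q = 1.59×0.3752^2 = 0.2239.
Fraction of consumed A going to P: r_P/(r_P+r_Q) = 0.6526.
C_P = 0.6526·C_{A0}·X = 0.6526×2.12×0.823 = 1.14 mol·L⁻¹.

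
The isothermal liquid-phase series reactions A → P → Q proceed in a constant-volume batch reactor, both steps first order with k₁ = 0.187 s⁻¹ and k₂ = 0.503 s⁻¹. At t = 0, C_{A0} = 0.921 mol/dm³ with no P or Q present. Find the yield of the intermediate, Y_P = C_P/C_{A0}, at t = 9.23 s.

0.0996

The intermediate concentration in a first-order A→B→C sequence is C_P = k₁C_{A0}(e^(−k₁t) − e^(−k₂t))/(k₂−k₁).
e^(−k₁t) = e^(−0.187×9.23) = e^(−1.726) = 0.1780; e^(−k₂t) = e^(−4.643) = 0.009632.
C_P = 0.187×0.921/(0.503−0.187) × (0.1780−0.009632) = 0.5450×0.1684 = 0.09176 mol/dm³.
Y_P = C_P/C_{A0} = 0.09176/0.921 = 0.0996.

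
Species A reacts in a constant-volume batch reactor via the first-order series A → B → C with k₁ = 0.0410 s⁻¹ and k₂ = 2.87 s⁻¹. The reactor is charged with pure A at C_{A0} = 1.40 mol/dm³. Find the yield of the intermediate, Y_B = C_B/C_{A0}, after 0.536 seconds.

0.0111

Solving the coupled first-order balances gives C_B(t) = [k₁/(k₂−k₁)]·C_{A0}·(e^(−k₁t) − e^(−k₂t)).
e^(−k₁t) = e^(−0.0410×0.536) = e^(−0.02198) = 0.9783; e^(−k₂t) = e^(−1.538) = 0.2147.
C_B = 0.0410×1.40/(2.87−0.0410) × (0.9783−0.2147) = 0.02029×0.7635 = 0.01549 mol/dm³.
Y_B = C_B/C_{A0} = 0.01549/1.40 = 0.0111.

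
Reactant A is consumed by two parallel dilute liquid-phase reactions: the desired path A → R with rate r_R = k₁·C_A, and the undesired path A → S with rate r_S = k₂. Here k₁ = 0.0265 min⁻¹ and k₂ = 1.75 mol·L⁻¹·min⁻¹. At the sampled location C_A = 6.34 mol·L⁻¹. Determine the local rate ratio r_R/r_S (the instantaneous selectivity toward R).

S_{R/S} = r_R/r_S = (k₁·C_A)/(k₂) = (k₁/k₂)·C_A.
= (0.0265×6.340) / (1.75) = 0.1680/1.750 = 0.0960.

0.0960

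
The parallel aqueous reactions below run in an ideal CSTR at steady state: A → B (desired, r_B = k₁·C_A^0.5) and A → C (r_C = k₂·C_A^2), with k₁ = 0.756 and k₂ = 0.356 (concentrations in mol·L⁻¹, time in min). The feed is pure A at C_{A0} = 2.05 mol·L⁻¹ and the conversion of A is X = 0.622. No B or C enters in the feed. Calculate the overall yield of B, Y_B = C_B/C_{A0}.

Exit C_A = C_{A0}(1−X) = 2.05×0.378 = 0.7749 mol·L⁻¹.
Rates in a CSTR are evaluated at the outlet concentration: r_B = 0.756×0.7749^0.5 = 0.6655, r_C = 0.356×0.7749^2 = 0.2138.
Fraction of consumed A going to B: r_B/(r_B+r_C) = 0.7569.
C_B = 0.7569·C_{A0}·X = 0.7569×2.05×0.622 = 0.965 mol·L⁻¹; Y_B = C_B/C_{A0} = 0.471.

0.471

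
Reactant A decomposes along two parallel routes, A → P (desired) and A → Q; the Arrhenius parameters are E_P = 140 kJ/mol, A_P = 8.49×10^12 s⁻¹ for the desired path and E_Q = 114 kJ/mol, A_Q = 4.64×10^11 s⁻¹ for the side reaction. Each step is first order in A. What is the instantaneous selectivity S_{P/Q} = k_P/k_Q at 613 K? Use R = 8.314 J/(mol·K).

0.111

With equal orders, S_{P/Q} = k_P/k_Q = (A_P/A_Q)·exp[(E_Q−E_P)/(RT)].
(E_Q−E_P)/(RT) = (114−140)×10³/(8.314×613) = -26000/5096 = -5.102.
k_P/k_Q = (8.49×10^12/4.64×10^11)·exp(-5.102) = 18.30 × 0.006087 = 0.111.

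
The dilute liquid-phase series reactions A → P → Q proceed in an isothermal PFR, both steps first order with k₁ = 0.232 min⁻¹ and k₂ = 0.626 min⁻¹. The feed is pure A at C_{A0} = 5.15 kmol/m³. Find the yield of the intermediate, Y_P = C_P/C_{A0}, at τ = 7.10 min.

0.106

For first-order series with pure A initially, C_P(τ) = k₁C_{A0}/(k₂−k₁)·(e^(−k₁τ) − e^(−k₂τ)).
e^(−k₁τ) = e^(−0.232×7.10) = e^(−1.647) = 0.1926; e^(−k₂τ) = e^(−4.445) = 0.01174.
C_P = 0.232×5.15/(0.626−0.232) × (0.1926−0.01174) = 3.032×0.1808 = 0.5484 kmol/m³.
Y_P = C_P/C_{A0} = 0.5484/5.15 = 0.106.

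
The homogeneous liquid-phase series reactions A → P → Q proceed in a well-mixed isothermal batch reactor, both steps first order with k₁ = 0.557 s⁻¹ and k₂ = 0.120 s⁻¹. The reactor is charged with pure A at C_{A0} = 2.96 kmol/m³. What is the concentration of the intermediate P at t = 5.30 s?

1.80 kmol/m³

Solving the coupled first-order balances gives C_P(t) = [k₁/(k₂−k₁)]·C_{A0}·(e^(−k₁t) − e^(−k₂t)).
e^(−k₁t) = e^(−0.557×5.30) = e^(−2.952) = 0.05223; e^(−k₂t) = e^(−0.6360) = 0.5294.
C_P = 0.557×2.96/(0.120−0.557) × (0.05223−0.5294) = (-3.773)×(-0.4772) = 1.800 kmol/m³.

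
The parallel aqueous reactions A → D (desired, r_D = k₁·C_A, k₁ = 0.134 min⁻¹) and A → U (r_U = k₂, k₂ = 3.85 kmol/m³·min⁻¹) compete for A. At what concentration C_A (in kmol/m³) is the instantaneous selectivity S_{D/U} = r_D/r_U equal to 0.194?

5.57 kmol/m³

S_{D/U} = (k₁/k₂)·C_A ⇒ C_A = S·k₂/k₁.
= 0.194×3.85/0.134 = 5.57 kmol/m³.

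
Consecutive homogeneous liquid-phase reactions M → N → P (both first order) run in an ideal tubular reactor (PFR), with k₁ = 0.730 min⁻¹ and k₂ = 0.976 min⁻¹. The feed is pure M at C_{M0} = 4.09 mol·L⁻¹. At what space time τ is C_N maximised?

The intermediate peaks when r₁ = r₂, i.e. k₁e^(−k₁τ) = k₂e^(−k₂τ), giving τ_opt = ln(k₂/k₁)/(k₂−k₁).
= ln(0.976/0.730)/(0.976−0.730) = ln(1.337)/0.2460 = 0.2904/0.2460 = 1.18 min.

1.18 min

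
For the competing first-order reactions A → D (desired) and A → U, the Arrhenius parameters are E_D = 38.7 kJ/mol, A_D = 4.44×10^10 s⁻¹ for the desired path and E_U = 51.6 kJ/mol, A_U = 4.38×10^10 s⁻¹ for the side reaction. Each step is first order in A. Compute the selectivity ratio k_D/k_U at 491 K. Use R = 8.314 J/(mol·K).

Since both paths have the same order in A, the concentration cancels and S_{D/U} = k_D/k_U = (A_D/A_U)·exp[(E_U−E_D)/(RT)].
(E_U−E_D)/(RT) = (51.6−38.7)×10³/(8.314×491) = 12900/4082 = 3.160.
k_D/k_U = (4.44×10^10/4.38×10^10)·exp(3.160) = 1.014 × 23.57 = 23.9.
Since E_D < E_U, lowering the temperature improves selectivity toward D.

23.9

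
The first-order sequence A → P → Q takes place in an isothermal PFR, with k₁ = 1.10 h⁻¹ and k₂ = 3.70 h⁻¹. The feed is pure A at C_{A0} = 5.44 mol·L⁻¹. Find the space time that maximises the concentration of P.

0.467 h

Setting dC_P/dτ = 0 gives τ_opt = ln(k₂/k₁)/(k₂−k₁).
= ln(3.70/1.10)/(3.70−1.10) = ln(3.364)/2.600 = 1.213/2.600 = 0.467 h.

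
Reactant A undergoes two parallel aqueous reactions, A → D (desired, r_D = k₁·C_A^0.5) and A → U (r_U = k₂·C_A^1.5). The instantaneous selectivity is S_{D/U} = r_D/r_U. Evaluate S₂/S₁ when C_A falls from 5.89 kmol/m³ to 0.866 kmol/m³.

6.80

S_{D/U} = (k₁/k₂)·C_A⁻¹, so S₂/S₁ = (C_{A,2}/C_{A,1})⁻¹.
= 5.89/0.866 = 6.80.
Selectivity toward D rises as C_A falls — low-concentration operation is favoured.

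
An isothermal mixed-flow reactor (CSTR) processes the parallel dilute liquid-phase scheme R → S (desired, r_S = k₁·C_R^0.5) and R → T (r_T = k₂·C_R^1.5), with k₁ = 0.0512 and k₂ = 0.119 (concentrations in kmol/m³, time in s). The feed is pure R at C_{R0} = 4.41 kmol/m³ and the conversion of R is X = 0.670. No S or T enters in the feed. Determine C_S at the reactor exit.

0.674 kmol/m³

Exit C_R = C_{R0}(1−X) = 4.41×0.330 = 1.455 kmol/m³.
Rates in a CSTR are evaluated at the outlet concentration: r_S = 0.0512×1.455^0.5 = 0.06177, r_T = 0.119×1.455^1.5 = 0.2089.
Fraction of consumed R going to S: r_S/(r_S+r_T) = 0.2282.
C_S = 0.2282·C_{R0}·X = 0.2282×4.41×0.670 = 0.674 kmol/m³.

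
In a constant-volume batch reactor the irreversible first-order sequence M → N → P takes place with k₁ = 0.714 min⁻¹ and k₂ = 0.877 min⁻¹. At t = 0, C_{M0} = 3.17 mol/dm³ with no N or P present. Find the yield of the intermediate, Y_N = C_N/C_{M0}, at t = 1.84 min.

0.305

The intermediate concentration in a first-order A→B→C sequence is C_N = k₁C_{M0}(e^(−k₁t) − e^(−k₂t))/(k₂−k₁).
e^(−k₁t) = e^(−0.714×1.84) = e^(−1.314) = 0.2688; e^(−k₂t) = e^(−1.614) = 0.1992.
C_N = 0.714×3.17/(0.877−0.714) × (0.2688−0.1992) = 13.89×0.06965 = 0.9672 mol/dm³.
Y_N = C_N/C_{M0} = 0.9672/3.17 = 0.305.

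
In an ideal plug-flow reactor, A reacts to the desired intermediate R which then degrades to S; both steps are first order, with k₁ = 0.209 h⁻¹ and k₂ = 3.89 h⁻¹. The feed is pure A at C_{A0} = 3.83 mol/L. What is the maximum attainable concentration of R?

Evaluating C_R at τ_opt = ln(k₂/k₁)/(k₂−k₁) gives C_{R,max}/C_{A0} = (k₁/k₂)^[k₂/(k₂−k₁)].
= (0.209/3.89)^(3.89/(3.89−0.209)) = (0.05373)^(1.057) = 0.04551.
C_{R,max} = 0.04551×3.83 = 0.174 mol/L.

0.174 mol/L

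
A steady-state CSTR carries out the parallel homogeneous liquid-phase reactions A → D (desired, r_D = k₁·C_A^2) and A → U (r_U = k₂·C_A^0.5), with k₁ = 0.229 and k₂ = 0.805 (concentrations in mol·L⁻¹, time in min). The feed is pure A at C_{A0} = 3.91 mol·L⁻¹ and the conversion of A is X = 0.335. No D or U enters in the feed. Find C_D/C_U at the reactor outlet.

Exit C_A = C_{A0}(1−X) = 3.91×0.665 = 2.600 mol·L⁻¹.
In a CSTR the entire volume is at exit conditions, so r_D = 0.229×2.600^2 = 1.548 and r_U = 0.805×2.600^0.5 = 1.298.
Overall selectivity = C_D/C_U = r_Dτ/(r_Uτ) = r_D/r_U = 1.19.

1.19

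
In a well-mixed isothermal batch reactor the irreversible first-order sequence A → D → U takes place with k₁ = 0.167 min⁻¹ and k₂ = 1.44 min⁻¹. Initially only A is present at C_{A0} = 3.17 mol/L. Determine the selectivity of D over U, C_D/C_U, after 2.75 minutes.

0.279

Solving the coupled first-order balances gives C_D(t) = [k₁/(k₂−k₁)]·C_{A0}·(e^(−k₁t) − e^(−k₂t)).
e^(−k₁t) = e^(−0.167×2.75) = e^(−0.4593) = 0.6318; e^(−k₂t) = e^(−3.960) = 0.01906.
C_D = 0.167×3.17/(1.44−0.167) × (0.6318−0.01906) = 0.4159×0.6127 = 0.2548 mol/L.
C_A = C_{A0}e^(−k₁t) = 2.003 mol/L, so C_U = C_{A0}−C_A−C_D = 0.9125 mol/L; C_D/C_U = 0.279.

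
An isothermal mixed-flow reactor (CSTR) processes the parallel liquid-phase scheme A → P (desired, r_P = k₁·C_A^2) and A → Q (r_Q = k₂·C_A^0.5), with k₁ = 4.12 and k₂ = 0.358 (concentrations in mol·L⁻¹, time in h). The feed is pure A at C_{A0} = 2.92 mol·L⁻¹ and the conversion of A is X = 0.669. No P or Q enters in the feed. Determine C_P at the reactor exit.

1.79 mol·L⁻¹

Exit C_A = C_{A0}(1−X) = 2.92×0.331 = 0.9665 mol·L⁻¹.
In a CSTR the entire volume is at exit conditions, so r_P = 4.12×0.9665^2 = 3.849 and r_Q = 0.358×0.9665^0.5 = 0.3520.
Fraction of consumed A going to P: r_P/(r_P+r_Q) = 0.9162.
C_P = 0.9162·C_{A0}·X = 0.9162×2.92×0.669 = 1.79 mol·L⁻¹.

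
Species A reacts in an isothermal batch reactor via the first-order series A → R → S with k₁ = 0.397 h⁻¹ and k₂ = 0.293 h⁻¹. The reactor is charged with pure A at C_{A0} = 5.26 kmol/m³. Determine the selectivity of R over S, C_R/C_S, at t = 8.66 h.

Solving the coupled first-order balances gives C_R(t) = [k₁/(k₂−k₁)]·C_{A0}·(e^(−k₁t) − e^(−k₂t)).
e^(−k₁t) = e^(−0.397×8.66) = e^(−3.438) = 0.03213; e^(−k₂t) = e^(−2.537) = 0.07907.
C_R = 0.397×5.26/(0.293−0.397) × (0.03213−0.07907) = (-20.08)×(-0.04695) = 0.9426 kmol/m³.
C_A = C_{A0}e^(−k₁t) = 0.1690 kmol/m³, so C_S = C_{A0}−C_A−C_R = 4.148 kmol/m³; C_R/C_S = 0.227.

0.227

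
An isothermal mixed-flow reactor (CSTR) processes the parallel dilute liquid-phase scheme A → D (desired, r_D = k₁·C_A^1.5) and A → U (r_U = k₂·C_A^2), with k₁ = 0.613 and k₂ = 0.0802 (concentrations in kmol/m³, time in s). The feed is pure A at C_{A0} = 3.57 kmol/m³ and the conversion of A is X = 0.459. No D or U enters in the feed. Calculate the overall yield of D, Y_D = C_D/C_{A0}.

0.388

Exit C_A = C_{A0}(1−X) = 3.57×0.541 = 1.931 kmol/m³.
Rates in a CSTR are evaluated at the outlet concentration: r_D = 0.613×1.931^1.5 = 1.645, r_U = 0.0802×1.931^2 = 0.2992.
Fraction of consumed A going to D: r_D/(r_D+r_U) = 0.8462.
C_D = 0.8462·C_{A0}·X = 0.8462×3.57×0.459 = 1.39 kmol/m³; Y_D = C_D/C_{A0} = 0.388.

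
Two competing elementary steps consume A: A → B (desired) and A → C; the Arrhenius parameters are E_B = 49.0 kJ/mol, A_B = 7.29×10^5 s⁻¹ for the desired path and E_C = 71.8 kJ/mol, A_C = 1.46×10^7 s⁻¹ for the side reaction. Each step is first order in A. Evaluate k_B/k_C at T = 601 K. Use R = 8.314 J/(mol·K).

4.79

k_B/k_C = (A_B/A_C)·exp[−(E_B−E_C)/(RT)] = (A_B/A_C)·exp[(E_C−E_B)/(RT)].
(E_C−E_B)/(RT) = (71.8−49.0)×10³/(8.314×601) = 22800/4997 = 4.563.
k_B/k_C = (7.29×10^5/1.46×10^7)·exp(4.563) = 0.04993 × 95.87 = 4.79.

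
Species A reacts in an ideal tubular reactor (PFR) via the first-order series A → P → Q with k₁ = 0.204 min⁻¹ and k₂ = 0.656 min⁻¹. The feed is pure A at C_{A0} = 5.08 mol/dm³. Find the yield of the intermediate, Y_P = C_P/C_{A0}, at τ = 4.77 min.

The intermediate concentration in a first-order A→B→C sequence is C_P = k₁C_{A0}(e^(−k₁τ) − e^(−k₂τ))/(k₂−k₁).
e^(−k₁τ) = e^(−0.204×4.77) = e^(−0.9731) = 0.3779; e^(−k₂τ) = e^(−3.129) = 0.04376.
C_P = 0.204×5.08/(0.656−0.204) × (0.3779−0.04376) = 2.293×0.3342 = 0.7661 mol/dm³.
Y_P = C_P/C_{A0} = 0.7661/5.08 = 0.151.

0.151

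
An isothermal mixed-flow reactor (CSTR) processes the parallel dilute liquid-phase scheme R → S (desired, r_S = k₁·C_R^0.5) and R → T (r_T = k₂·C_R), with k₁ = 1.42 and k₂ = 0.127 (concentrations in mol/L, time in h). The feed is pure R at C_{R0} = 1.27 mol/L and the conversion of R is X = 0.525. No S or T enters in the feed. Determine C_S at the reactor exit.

Exit C_R = C_{R0}(1−X) = 1.27×0.475 = 0.6032 mol/L.
Rates in a CSTR are evaluated at the outlet concentration: r_S = 1.42×0.6032^0.5 = 1.103, r_T = 0.127×0.6032 = 0.07661.
Fraction of consumed R going to S: r_S/(r_S+r_T) = 0.9350.
C_S = 0.9350·C_{R0}·X = 0.9350×1.27×0.525 = 0.623 mol/L.

0.623 mol/L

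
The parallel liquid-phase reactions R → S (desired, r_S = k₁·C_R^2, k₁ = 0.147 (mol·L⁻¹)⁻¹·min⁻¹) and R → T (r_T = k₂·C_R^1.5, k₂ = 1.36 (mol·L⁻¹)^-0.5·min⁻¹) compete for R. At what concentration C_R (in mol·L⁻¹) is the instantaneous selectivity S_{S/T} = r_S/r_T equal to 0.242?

S_{S/T} = (k₁/k₂)·C_R^0.5 ⇒ C_R = (S·k₂/k₁)^(2).
= (0.242×1.36/0.147)^(2) = (2.239)^(2) = 5.01 mol·L⁻¹.

5.01 mol·L⁻¹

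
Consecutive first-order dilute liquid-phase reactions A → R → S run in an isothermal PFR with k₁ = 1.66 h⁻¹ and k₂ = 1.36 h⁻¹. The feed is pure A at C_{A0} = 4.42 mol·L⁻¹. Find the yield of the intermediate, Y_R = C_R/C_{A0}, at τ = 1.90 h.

Solving the coupled first-order balances gives C_R(τ) = [k₁/(k₂−k₁)]·C_{A0}·(e^(−k₁τ) − e^(−k₂τ)).
e^(−k₁τ) = e^(−1.66×1.90) = e^(−3.154) = 0.04268; e^(−k₂τ) = e^(−2.584) = 0.07547.
C_R = 1.66×4.42/(1.36−1.66) × (0.04268−0.07547) = (-24.46)×(-0.03279) = 0.8020 mol·L⁻¹.
Y_R = C_R/C_{A0} = 0.8020/4.42 = 0.181.

0.181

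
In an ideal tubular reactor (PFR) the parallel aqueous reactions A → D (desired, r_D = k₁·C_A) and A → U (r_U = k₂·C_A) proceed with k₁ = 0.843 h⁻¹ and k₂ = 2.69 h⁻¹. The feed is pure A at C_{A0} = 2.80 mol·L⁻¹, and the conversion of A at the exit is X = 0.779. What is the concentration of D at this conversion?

0.520 mol·L⁻¹

C_A = C_{A0}(1−X) = 0.6188 mol·L⁻¹.
Both paths are first order in A, so the instantaneous fraction to D is constant: dC_D/d(−C_A) = k₁/(k₁+k₂) = 0.2386.
C_D = 0.2386·(C_{A0}−C_A) = 0.2386×2.181 = 0.520 mol·L⁻¹.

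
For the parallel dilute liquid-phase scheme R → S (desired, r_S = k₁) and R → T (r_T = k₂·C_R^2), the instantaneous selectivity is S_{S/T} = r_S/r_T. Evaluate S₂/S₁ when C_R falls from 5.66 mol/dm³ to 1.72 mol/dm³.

10.8

S_{S/T} = (k₁/k₂)·C_R^-2, so S₂/S₁ = (C_{R,2}/C_{R,1})^-2.
= (1.72/5.66)^(-2) = (0.3039)^(-2) = 10.8.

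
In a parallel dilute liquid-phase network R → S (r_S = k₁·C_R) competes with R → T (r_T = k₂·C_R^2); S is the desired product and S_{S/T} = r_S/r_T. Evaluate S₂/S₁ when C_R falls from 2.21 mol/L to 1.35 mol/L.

S_{S/T} = (k₁/k₂)·C_R⁻¹, so S₂/S₁ = (C_{R,2}/C_{R,1})⁻¹.
= 2.21/1.35 = 1.64.

1.64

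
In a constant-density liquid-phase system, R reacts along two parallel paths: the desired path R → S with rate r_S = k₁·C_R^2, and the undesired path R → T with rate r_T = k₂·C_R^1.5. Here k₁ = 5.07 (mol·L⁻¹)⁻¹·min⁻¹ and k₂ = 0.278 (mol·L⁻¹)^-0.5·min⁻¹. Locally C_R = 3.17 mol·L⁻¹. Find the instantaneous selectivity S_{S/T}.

S_{S/T} = r_S/r_T = (k₁·C_R^2)/(k₂·C_R^1.5) = (k₁/k₂)·C_R^0.5.
= (5.07×3.170^2) / (0.278×3.170^1.5) = 50.95/1.569 = 32.5.
Since the desired path is higher order in R, keeping C_R high (PFR or concentrated feed) favours S.

32.5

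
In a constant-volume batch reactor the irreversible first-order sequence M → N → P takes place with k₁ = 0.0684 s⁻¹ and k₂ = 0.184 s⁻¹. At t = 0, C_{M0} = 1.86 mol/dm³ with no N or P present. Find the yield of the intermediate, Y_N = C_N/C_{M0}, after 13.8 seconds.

The intermediate concentration in a first-order A→B→C sequence is C_N = k₁C_{M0}(e^(−k₁t) − e^(−k₂t))/(k₂−k₁).
e^(−k₁t) = e^(−0.0684×13.8) = e^(−0.9439) = 0.3891; e^(−k₂t) = e^(−2.539) = 0.07893.
C_N = 0.0684×1.86/(0.184−0.0684) × (0.3891−0.07893) = 1.101×0.3102 = 0.3414 mol/dm³.
Y_N = C_N/C_{M0} = 0.3414/1.86 = 0.184.

0.184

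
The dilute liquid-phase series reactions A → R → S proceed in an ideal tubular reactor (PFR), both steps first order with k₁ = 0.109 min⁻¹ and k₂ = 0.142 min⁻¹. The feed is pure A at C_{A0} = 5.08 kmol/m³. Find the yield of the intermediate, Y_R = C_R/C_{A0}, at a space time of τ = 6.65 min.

0.315

The intermediate concentration in a first-order A→B→C sequence is C_R = k₁C_{A0}(e^(−k₁τ) − e^(−k₂τ))/(k₂−k₁).
e^(−k₁τ) = e^(−0.109×6.65) = e^(−0.7248) = 0.4844; e^(−k₂τ) = e^(−0.9443) = 0.3890.
C_R = 0.109×5.08/(0.142−0.109) × (0.4844−0.3890) = 16.78×0.09545 = 1.602 kmol/m³.
Y_R = C_R/C_{A0} = 1.602/5.08 = 0.315.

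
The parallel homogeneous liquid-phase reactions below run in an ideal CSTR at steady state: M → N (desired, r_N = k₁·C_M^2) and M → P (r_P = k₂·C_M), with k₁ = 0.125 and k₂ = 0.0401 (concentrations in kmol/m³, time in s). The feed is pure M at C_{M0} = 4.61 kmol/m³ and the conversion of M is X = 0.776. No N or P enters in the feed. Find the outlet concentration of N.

2.73 kmol/m³

Exit C_M = C_{M0}(1−X) = 4.61×0.224 = 1.033 kmol/m³.
In a CSTR the entire volume is at exit conditions, so r_N = 0.125×1.033^2 = 0.1333 and r_P = 0.0401×1.033 = 0.04141.
Fraction of consumed M going to N: r_N/(r_N+r_P) = 0.7630.
C_N = 0.7630·C_{M0}·X = 0.7630×4.61×0.776 = 2.73 kmol/m³.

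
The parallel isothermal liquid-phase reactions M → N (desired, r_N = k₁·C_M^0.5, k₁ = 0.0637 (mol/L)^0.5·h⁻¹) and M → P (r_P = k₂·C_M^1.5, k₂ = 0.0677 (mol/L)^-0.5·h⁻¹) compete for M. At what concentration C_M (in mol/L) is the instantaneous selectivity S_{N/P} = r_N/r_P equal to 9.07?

S_{N/P} = (k₁/k₂)·C_M⁻¹ ⇒ C_M = (S·k₂/k₁)^(-1).
= (9.07×0.0677/0.0637)^(-1) = (9.640)^(-1) = 0.104 mol/L.

0.104 mol/L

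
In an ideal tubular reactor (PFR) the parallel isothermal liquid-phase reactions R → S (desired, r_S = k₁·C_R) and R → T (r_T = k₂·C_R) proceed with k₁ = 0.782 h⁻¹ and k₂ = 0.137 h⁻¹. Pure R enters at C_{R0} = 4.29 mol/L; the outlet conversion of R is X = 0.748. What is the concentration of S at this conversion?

2.73 mol/L

C_R = C_{R0}(1−X) = 1.081 mol/L.
Both paths are first order in R, so the instantaneous fraction to S is constant: dC_S/d(−C_R) = k₁/(k₁+k₂) = 0.8509.
C_S = 0.8509·(C_{R0}−C_R) = 0.8509×3.209 = 2.73 mol/L.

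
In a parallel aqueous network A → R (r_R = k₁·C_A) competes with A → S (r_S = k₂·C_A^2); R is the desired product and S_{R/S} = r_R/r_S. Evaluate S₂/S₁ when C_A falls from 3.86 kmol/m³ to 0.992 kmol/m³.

S_{R/S} = (k₁/k₂)·C_A⁻¹, so S₂/S₁ = (C_{A,2}/C_{A,1})⁻¹.
= 3.86/0.992 = 3.89.
Selectivity toward R rises as C_A falls — low-concentration operation is favoured.

3.89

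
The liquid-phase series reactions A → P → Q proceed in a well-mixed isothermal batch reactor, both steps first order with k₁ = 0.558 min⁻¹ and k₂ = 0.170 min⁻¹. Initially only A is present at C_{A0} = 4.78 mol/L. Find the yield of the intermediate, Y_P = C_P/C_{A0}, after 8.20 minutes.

Solving the coupled first-order balances gives C_P(t) = [k₁/(k₂−k₁)]·C_{A0}·(e^(−k₁t) − e^(−k₂t)).
e^(−k₁t) = e^(−0.558×8.20) = e^(−4.576) = 0.01030; e^(−k₂t) = e^(−1.394) = 0.2481.
C_P = 0.558×4.78/(0.170−0.558) × (0.01030−0.2481) = (-6.874)×(-0.2378) = 1.635 mol/L.
Y_P = C_P/C_{A0} = 1.635/4.78 = 0.342.

0.342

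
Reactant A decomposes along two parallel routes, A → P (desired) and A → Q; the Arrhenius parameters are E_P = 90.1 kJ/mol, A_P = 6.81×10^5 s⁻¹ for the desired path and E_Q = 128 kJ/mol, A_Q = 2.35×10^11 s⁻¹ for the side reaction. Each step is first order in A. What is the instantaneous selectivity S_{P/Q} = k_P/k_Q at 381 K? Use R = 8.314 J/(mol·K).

0.455

Since both paths have the same order in A, the concentration cancels and S_{P/Q} = k_P/k_Q = (A_P/A_Q)·exp[(E_Q−E_P)/(RT)].
(E_Q−E_P)/(RT) = (128−90.1)×10³/(8.314×381) = 37900/3168 = 11.96.
k_P/k_Q = (6.81×10^5/2.35×10^11)·exp(11.96) = 2.898×10^-6 × 1.571×10^5 = 0.455.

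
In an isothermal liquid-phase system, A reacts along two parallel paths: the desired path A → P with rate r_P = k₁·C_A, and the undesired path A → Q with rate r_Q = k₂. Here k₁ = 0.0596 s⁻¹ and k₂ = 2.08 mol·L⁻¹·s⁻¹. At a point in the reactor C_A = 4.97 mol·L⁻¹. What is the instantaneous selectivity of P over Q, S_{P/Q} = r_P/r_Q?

S_{P/Q} = r_P/r_Q = (k₁·C_A)/(k₂) = (k₁/k₂)·C_A.
= (0.0596×4.970) / (2.08) = 0.2962/2.080 = 0.142.

0.142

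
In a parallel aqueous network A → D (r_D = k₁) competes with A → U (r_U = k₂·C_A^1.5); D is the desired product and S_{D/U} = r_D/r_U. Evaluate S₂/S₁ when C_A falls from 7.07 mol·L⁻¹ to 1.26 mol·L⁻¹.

S_{D/U} = (k₁/k₂)·C_A^-1.5, so S₂/S₁ = (C_{A,2}/C_{A,1})^-1.5.
= (1.26/7.07)^(-1.5) = (0.1782)^(-1.5) = 13.3.
Selectivity toward D rises as C_A falls — low-concentration operation is favoured.

13.3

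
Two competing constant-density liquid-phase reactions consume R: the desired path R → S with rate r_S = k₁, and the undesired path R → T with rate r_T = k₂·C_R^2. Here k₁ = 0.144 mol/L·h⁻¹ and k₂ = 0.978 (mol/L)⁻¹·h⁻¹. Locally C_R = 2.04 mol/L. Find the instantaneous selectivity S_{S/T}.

S_{S/T} = r_S/r_T = (k₁)/(k₂·C_R^2) = (k₁/k₂)·C_R^-2.
= (0.144) / (0.978×2.040^2) = 0.1440/4.070 = 0.0354.
The undesired path is higher order in R, so low C_R (CSTR or dilute feed) favours S.

0.0354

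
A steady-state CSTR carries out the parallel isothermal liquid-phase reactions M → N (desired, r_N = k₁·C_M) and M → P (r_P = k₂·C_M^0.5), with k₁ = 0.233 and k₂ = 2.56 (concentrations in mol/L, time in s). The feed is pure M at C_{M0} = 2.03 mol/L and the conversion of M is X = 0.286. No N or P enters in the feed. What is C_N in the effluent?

0.0573 mol/L

Exit C_M = C_{M0}(1−X) = 2.03×0.714 = 1.449 mol/L.
Rates in a CSTR are evaluated at the outlet concentration: r_N = 0.233×1.449 = 0.3377, r_P = 2.56×1.449^0.5 = 3.082.
Fraction of consumed M going to N: r_N/(r_N+r_P) = 0.09875.
C_N = 0.09875·C_{M0}·X = 0.09875×2.03×0.286 = 0.0573 mol/L.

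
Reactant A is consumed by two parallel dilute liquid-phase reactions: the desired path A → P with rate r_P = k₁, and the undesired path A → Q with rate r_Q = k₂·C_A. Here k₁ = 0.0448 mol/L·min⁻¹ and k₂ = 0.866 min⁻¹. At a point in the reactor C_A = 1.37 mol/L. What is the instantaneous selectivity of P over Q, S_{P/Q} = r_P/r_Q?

0.0378

S_{P/Q} = r_P/r_Q = (k₁)/(k₂·C_A) = (k₁/k₂)·C_A⁻¹.
= (0.0448) / (0.866×1.370) = 0.04480/1.186 = 0.0378.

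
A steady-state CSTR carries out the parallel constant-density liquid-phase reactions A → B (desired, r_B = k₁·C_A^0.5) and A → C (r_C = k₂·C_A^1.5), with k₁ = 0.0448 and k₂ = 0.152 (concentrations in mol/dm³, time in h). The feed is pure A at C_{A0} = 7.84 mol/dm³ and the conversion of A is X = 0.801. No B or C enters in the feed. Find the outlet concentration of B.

Exit C_A = C_{A0}(1−X) = 7.84×0.199 = 1.560 mol/dm³.
In a CSTR the entire volume is at exit conditions, so r_B = 0.0448×1.560^0.5 = 0.05596 and r_C = 0.152×1.560^1.5 = 0.2962.
Fraction of consumed A going to B: r_B/(r_B+r_C) = 0.1589.
C_B = 0.1589·C_{A0}·X = 0.1589×7.84×0.801 = 0.998 mol/dm³.

0.998 mol/dm³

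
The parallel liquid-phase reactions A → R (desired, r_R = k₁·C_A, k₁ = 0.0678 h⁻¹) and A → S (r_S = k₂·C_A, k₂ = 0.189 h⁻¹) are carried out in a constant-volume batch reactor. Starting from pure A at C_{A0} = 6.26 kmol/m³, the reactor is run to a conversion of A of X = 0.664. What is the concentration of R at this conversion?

1.10 kmol/m³

C_A = C_{A0}(1−X) = 2.103 kmol/m³.
Both paths are first order in A, so the instantaneous fraction to R is constant: dC_R/d(−C_A) = k₁/(k₁+k₂) = 0.2640.
C_R = 0.2640·(C_{A0}−C_A) = 0.2640×4.157 = 1.10 kmol/m³.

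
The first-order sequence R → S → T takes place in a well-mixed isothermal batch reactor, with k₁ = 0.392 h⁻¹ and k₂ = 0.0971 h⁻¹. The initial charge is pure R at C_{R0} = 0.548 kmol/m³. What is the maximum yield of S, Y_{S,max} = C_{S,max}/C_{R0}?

Evaluating C_S at t_opt = ln(k₂/k₁)/(k₂−k₁) gives C_{S,max}/C_{R0} = (k₁/k₂)^[k₂/(k₂−k₁)].
= (0.392/0.0971)^(0.0971/(0.0971−0.392)) = (4.037)^(-0.3293) = 0.6316.

0.632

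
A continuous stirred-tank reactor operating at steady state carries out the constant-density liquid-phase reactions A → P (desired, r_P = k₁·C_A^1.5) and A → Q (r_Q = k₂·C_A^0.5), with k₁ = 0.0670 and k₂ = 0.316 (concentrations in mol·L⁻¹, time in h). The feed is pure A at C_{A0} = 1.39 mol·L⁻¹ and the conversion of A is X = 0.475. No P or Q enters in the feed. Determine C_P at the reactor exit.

Exit C_A = C_{A0}(1−X) = 1.39×0.525 = 0.7298 mol·L⁻¹.
In a CSTR the entire volume is at exit conditions, so r_P = 0.0670×0.7298^1.5 = 0.04177 and r_Q = 0.316×0.7298^0.5 = 0.2699.
Fraction of consumed A going to P: r_P/(r_P+r_Q) = 0.1340.
C_P = 0.1340·C_{A0}·X = 0.1340×1.39×0.475 = 0.0885 mol·L⁻¹.

0.0885 mol·L⁻¹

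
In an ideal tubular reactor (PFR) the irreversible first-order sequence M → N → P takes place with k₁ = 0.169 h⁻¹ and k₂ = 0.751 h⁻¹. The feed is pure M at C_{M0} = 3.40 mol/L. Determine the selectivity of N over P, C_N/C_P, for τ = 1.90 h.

1.05

For first-order series with pure M initially, C_N(τ) = k₁C_{M0}/(k₂−k₁)·(e^(−k₁τ) − e^(−k₂τ)).
e^(−k₁τ) = e^(−0.169×1.90) = e^(−0.3211) = 0.7254; e^(−k₂τ) = e^(−1.427) = 0.2401.
C_N = 0.169×3.40/(0.751−0.169) × (0.7254−0.2401) = 0.9873×0.4853 = 0.4791 mol/L.
C_M = C_{M0}e^(−k₁τ) = 2.466 mol/L, so C_P = C_{M0}−C_M−C_N = 0.4547 mol/L; C_N/C_P = 1.05.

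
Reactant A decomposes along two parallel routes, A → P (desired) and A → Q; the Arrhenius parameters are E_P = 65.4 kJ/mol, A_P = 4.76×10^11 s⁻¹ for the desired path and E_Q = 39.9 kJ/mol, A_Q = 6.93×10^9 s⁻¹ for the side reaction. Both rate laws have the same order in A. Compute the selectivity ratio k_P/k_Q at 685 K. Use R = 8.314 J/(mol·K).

0.780

Since both paths have the same order in A, the concentration cancels and S_{P/Q} = k_P/k_Q = (A_P/A_Q)·exp[(E_Q−E_P)/(RT)].
(E_Q−E_P)/(RT) = (39.9−65.4)×10³/(8.314×685) = -25500/5695 = -4.478.
k_P/k_Q = (4.76×10^11/6.93×10^9)·exp(-4.478) = 68.69 × 0.01136 = 0.780.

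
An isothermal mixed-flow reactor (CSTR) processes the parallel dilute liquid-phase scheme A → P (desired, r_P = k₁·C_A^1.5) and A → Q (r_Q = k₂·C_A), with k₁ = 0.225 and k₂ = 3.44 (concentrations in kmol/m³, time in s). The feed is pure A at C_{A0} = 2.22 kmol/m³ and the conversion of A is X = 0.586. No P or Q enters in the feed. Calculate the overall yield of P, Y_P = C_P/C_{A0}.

Exit C_A = C_{A0}(1−X) = 2.22×0.414 = 0.9191 kmol/m³.
Rates in a CSTR are evaluated at the outlet concentration: r_P = 0.225×0.9191^1.5 = 0.1982, r_Q = 3.44×0.9191 = 3.162.
Fraction of consumed A going to P: r_P/(r_P+r_Q) = 0.05900.
C_P = 0.05900·C_{A0}·X = 0.05900×2.22×0.586 = 0.0768 kmol/m³; Y_P = C_P/C_{A0} = 0.0346.

0.0346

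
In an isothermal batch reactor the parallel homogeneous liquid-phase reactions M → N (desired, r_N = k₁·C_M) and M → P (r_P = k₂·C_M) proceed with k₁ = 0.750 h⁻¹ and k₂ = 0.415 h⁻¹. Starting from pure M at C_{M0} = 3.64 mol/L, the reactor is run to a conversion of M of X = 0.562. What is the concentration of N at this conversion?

1.32 mol/L

C_M = C_{M0}(1−X) = 1.594 mol/L.
Both paths are first order in M, so the instantaneous fraction to N is constant: dC_N/d(−C_M) = k₁/(k₁+k₂) = 0.6438.
C_N = 0.6438·(C_{M0}−C_M) = 0.6438×2.046 = 1.32 mol/L.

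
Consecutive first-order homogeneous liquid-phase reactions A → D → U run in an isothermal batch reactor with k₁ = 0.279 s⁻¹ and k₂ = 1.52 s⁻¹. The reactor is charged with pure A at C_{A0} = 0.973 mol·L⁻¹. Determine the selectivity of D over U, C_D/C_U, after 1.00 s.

For first-order series with pure A initially, C_D(t) = k₁C_{A0}/(k₂−k₁)·(e^(−k₁t) − e^(−k₂t)).
e^(−k₁t) = e^(−0.279×1.00) = e^(−0.2790) = 0.7565; e^(−k₂t) = e^(−1.520) = 0.2187.
C_D = 0.279×0.973/(1.52−0.279) × (0.7565−0.2187) = 0.2187×0.5378 = 0.1176 mol·L⁻¹.
C_A = C_{A0}e^(−k₁t) = 0.7361 mol·L⁻¹, so C_U = C_{A0}−C_A−C_D = 0.1192 mol·L⁻¹; C_D/C_U = 0.987.

0.987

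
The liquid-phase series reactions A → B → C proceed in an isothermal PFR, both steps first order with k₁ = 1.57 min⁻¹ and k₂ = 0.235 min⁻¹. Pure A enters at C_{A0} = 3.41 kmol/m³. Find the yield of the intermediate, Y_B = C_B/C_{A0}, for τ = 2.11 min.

0.673

Solving the coupled first-order balances gives C_B(τ) = [k₁/(k₂−k₁)]·C_{A0}·(e^(−k₁τ) − e^(−k₂τ)).
e^(−k₁τ) = e^(−1.57×2.11) = e^(−3.313) = 0.03642; e^(−k₂τ) = e^(−0.4958) = 0.6091.
C_B = 1.57×3.41/(0.235−1.57) × (0.03642−0.6091) = (-4.010)×(-0.5726) = 2.296 kmol/m³.
Y_B = C_B/C_{A0} = 2.296/3.41 = 0.673.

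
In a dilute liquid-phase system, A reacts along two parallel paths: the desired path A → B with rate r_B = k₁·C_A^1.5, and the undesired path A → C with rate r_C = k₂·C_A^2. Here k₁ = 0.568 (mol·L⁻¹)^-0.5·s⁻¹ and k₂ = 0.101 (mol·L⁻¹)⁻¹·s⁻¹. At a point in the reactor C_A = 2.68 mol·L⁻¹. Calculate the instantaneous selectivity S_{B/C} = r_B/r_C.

3.44

S_{B/C} = r_B/r_C = (k₁·C_A^1.5)/(k₂·C_A^2) = (k₁/k₂)·C_A^-0.5.
= (0.568×2.680^1.5) / (0.101×2.680^2) = 2.492/0.7254 = 3.44.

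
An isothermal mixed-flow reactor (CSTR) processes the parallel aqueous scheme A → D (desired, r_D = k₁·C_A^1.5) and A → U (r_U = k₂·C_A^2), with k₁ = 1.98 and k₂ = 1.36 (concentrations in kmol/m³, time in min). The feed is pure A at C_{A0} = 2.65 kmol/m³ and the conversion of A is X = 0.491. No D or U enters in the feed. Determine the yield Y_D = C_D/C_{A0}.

Exit C_A = C_{A0}(1−X) = 2.65×0.509 = 1.349 kmol/m³.
Rates in a CSTR are evaluated at the outlet concentration: r_D = 1.98×1.349^1.5 = 3.102, r_U = 1.36×1.349^2 = 2.474.
Fraction of consumed A going to D: r_D/(r_D+r_U) = 0.5563.
C_D = 0.5563·C_{A0}·X = 0.5563×2.65×0.491 = 0.724 kmol/m³; Y_D = C_D/C_{A0} = 0.273.

0.273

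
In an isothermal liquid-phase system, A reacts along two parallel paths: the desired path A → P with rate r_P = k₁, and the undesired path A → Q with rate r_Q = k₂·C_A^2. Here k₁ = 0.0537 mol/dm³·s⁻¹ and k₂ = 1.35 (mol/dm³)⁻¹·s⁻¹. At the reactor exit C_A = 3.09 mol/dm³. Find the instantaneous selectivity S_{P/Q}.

S_{P/Q} = r_P/r_Q = (k₁)/(k₂·C_A^2) = (k₁/k₂)·C_A^-2.
= (0.0537) / (1.35×3.090^2) = 0.05370/12.89 = 0.00417.
The undesired path is higher order in A, so low C_A (CSTR or dilute feed) favours P.

0.00417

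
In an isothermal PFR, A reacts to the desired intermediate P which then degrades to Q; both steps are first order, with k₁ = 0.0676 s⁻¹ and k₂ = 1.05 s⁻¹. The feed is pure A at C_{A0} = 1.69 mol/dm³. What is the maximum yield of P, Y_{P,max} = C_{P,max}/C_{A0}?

Evaluating C_P at τ_opt = ln(k₂/k₁)/(k₂−k₁) gives C_{P,max}/C_{A0} = (k₁/k₂)^[k₂/(k₂−k₁)].
= (0.0676/1.05)^(1.05/(1.05−0.0676)) = (0.06438)^(1.069) = 0.05331.

0.0533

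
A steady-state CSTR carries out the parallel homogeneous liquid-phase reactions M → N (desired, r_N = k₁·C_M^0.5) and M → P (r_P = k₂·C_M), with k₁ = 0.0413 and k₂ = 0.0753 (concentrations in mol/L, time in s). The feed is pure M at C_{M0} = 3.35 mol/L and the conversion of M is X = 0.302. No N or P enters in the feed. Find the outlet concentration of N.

0.267 mol/L

Exit C_M = C_{M0}(1−X) = 3.35×0.698 = 2.338 mol/L.
In a CSTR the entire volume is at exit conditions, so r_N = 0.0413×2.338^0.5 = 0.06315 and r_P = 0.0753×2.338 = 0.1761.
Fraction of consumed M going to N: r_N/(r_N+r_P) = 0.2640.
C_N = 0.2640·C_{M0}·X = 0.2640×3.35×0.302 = 0.267 mol/L.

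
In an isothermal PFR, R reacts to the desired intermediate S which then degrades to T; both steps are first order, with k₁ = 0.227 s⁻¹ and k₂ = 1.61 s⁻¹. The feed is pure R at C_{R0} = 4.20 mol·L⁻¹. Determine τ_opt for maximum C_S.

1.42 s

The intermediate peaks when r₁ = r₂, i.e. k₁e^(−k₁τ) = k₂e^(−k₂τ), giving τ_opt = ln(k₂/k₁)/(k₂−k₁).
= ln(1.61/0.227)/(1.61−0.227) = ln(7.093)/1.383 = 1.959/1.383 = 1.42 s.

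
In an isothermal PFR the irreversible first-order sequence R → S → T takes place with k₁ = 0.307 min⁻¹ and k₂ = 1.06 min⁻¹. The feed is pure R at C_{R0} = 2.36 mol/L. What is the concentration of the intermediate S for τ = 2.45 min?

Solving the coupled first-order balances gives C_S(τ) = [k₁/(k₂−k₁)]·C_{R0}·(e^(−k₁τ) − e^(−k₂τ)).
e^(−k₁τ) = e^(−0.307×2.45) = e^(−0.7522) = 0.4714; e^(−k₂τ) = e^(−2.597) = 0.07450.
C_S = 0.307×2.36/(1.06−0.307) × (0.4714−0.07450) = 0.9622×0.3969 = 0.3818 mol/L.

0.382 mol/L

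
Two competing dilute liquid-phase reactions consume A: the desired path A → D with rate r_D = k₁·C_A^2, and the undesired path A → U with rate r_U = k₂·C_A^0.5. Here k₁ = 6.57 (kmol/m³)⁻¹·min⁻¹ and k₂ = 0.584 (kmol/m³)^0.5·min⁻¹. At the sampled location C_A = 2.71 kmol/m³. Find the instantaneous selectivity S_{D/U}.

50.2

S_{D/U} = r_D/r_U = (k₁·C_A^2)/(k₂·C_A^0.5) = (k₁/k₂)·C_A^1.5.
= (6.57×2.710^2) / (0.584×2.710^0.5) = 48.25/0.9614 = 50.2.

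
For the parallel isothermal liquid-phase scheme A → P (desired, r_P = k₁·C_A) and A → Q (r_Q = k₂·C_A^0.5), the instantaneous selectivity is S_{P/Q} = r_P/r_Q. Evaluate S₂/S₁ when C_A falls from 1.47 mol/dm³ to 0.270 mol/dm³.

0.429

S_{P/Q} = (k₁/k₂)·C_A^0.5, so S₂/S₁ = (C_{A,2}/C_{A,1})^0.5.
= (0.270/1.47)^0.5 = (0.1837)^0.5 = 0.429.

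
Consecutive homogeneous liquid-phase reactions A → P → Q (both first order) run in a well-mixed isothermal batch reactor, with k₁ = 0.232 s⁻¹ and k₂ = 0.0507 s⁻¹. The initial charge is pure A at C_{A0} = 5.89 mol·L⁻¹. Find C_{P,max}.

3.85 mol·L⁻¹

At the optimum, C_{P,max}/C_{A0} = (k₁/k₂)^[k₂/(k₂−k₁)].
= (0.232/0.0507)^(0.0507/(0.0507−0.232)) = (4.576)^(-0.2796) = 0.6536.
C_{P,max} = 0.6536×5.89 = 3.85 mol·L⁻¹.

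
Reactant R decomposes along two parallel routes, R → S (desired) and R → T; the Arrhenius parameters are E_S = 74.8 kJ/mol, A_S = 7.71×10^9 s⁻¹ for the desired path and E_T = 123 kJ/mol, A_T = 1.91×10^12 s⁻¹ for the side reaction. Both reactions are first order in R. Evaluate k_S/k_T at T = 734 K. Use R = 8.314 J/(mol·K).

k_S/k_T = (A_S/A_T)·exp[−(E_S−E_T)/(RT)] = (A_S/A_T)·exp[(E_T−E_S)/(RT)].
(E_T−E_S)/(RT) = (123−74.8)×10³/(8.314×734) = 48200/6102 = 7.898.
k_S/k_T = (7.71×10^9/1.91×10^12)·exp(7.898) = 0.004037 × 2693 = 10.9.

10.9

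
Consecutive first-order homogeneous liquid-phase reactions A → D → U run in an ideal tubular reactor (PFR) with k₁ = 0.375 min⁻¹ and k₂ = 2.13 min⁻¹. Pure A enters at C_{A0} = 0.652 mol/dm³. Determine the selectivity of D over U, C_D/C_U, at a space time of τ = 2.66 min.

0.141

For first-order series with pure A initially, C_D(τ) = k₁C_{A0}/(k₂−k₁)·(e^(−k₁τ) − e^(−k₂τ)).
e^(−k₁τ) = e^(−0.375×2.66) = e^(−0.9975) = 0.3688; e^(−k₂τ) = e^(−5.666) = 0.003462.
C_D = 0.375×0.652/(2.13−0.375) × (0.3688−0.003462) = 0.1393×0.3653 = 0.05090 mol/dm³.
C_A = C_{A0}e^(−k₁τ) = 0.2405 mol/dm³, so C_U = C_{A0}−C_A−C_D = 0.3606 mol/dm³; C_D/C_U = 0.141.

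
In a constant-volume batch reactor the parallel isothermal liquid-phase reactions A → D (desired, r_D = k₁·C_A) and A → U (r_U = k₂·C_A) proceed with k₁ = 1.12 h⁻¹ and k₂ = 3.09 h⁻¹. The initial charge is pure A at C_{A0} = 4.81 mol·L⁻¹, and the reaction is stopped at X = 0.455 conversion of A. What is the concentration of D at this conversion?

C_A = C_{A0}(1−X) = 2.621 mol·L⁻¹.
Both paths are first order in A, so the instantaneous fraction to D is constant: dC_D/d(−C_A) = k₁/(k₁+k₂) = 0.2660.
C_D = 0.2660·(C_{A0}−C_A) = 0.2660×2.189 = 0.582 mol·L⁻¹.

0.582 mol·L⁻¹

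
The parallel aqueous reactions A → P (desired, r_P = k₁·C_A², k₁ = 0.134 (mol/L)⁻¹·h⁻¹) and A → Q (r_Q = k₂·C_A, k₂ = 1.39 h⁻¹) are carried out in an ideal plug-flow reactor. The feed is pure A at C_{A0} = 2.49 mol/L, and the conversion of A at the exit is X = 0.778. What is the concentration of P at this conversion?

0.244 mol/L

C_A = C_{A0}(1−X) = 0.5528 mol/L.
Along a PFR/batch, dC_Q/dC_A = −r_Q/(r_P+r_Q) = −k₂/(k₂+k₁·C_A).
Integrating from C_{A0} to C_A: C_Q = (1.39/0.134)·ln[(1.39+0.134·2.49)/(1.39+0.134·0.553)] = 10.37·ln(1.724/1.464) = 1.693 mol/L.
Then C_P = (C_{A0}−C_A) − C_Q = 1.937 − 1.693 = 0.2440 mol/L.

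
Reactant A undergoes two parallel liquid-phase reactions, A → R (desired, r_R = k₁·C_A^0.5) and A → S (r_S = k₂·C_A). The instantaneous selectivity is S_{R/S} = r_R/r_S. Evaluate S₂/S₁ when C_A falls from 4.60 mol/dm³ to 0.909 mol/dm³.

2.25

S_{R/S} = (k₁/k₂)·C_A^-0.5, so S₂/S₁ = (C_{A,2}/C_{A,1})^-0.5.
= (0.909/4.60)^(-0.5) = (0.1976)^(-0.5) = 2.25.
Selectivity toward R rises as C_A falls — low-concentration operation is favoured.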